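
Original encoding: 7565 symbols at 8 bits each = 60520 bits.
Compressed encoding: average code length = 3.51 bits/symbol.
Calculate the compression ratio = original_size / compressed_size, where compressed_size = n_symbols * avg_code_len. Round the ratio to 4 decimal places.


original_size = n_symbols * orig_bits = 7565 * 8 = 60520 bits
compressed_size = n_symbols * avg_code_len = 7565 * 3.51 = 26553.15 bits
ratio = original_size / compressed_size = 60520 / 26553.15 = 2.2792

Compression ratio = 2.2792


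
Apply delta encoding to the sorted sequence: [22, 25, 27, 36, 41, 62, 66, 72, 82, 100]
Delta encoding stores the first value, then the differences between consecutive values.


First value: 22
Deltas:
  25 - 22 = 3
  27 - 25 = 2
  36 - 27 = 9
  41 - 36 = 5
  62 - 41 = 21
  66 - 62 = 4
  72 - 66 = 6
  82 - 72 = 10
  100 - 82 = 18


Delta encoded: [22, 3, 2, 9, 5, 21, 4, 6, 10, 18]


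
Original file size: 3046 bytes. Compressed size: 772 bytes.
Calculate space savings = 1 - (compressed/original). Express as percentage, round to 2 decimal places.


ratio = compressed/original = 772/3046 = 0.253447
savings = 1 - ratio = 1 - 0.253447 = 0.746553
as a percentage: 0.746553 * 100 = 74.66%

Space savings = 1 - 772/3046 = 74.66%


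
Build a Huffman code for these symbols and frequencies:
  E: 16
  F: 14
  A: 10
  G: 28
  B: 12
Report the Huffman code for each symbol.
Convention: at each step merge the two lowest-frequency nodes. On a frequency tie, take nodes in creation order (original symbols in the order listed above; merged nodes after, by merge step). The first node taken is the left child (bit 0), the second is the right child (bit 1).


Huffman tree construction:
Step 1: Merge A(10) + B(12) = 22
Step 2: Merge F(14) + E(16) = 30
Step 3: Merge (A+B)(22) + G(28) = 50
Step 4: Merge (F+E)(30) + ((A+B)+G)(50) = 80
Read each symbol's code off the tree from the root (left child = 0, right child = 1).

Codes:
  E: 01 (length 2)
  F: 00 (length 2)
  A: 100 (length 3)
  G: 11 (length 2)
  B: 101 (length 3)
Average code length: 182/80 = 2.2750 bits/symbol


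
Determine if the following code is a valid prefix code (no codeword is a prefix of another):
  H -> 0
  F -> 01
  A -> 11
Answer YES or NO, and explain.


Checking each pair (does one codeword prefix another?):
  H='0' vs F='01': prefix -- VIOLATION

NO -- this is NOT a valid prefix code. H (0) is a prefix of F (01).


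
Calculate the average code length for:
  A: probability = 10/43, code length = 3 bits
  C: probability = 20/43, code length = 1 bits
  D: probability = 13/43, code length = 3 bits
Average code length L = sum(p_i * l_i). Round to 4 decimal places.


Weighted contributions p_i * l_i:
  A: (10/43) * 3 = 30/43
  C: (20/43) * 1 = 20/43
  D: (13/43) * 3 = 39/43
Sum = (30 + 20 + 39)/43 = 89/43

L = 89/43 = 2.0698 bits/symbol


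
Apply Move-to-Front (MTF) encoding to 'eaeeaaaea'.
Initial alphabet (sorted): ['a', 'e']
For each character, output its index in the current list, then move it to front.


MTF encoding:
'e': index 1 in ['a', 'e'] -> ['e', 'a']
'a': index 1 in ['e', 'a'] -> ['a', 'e']
'e': index 1 in ['a', 'e'] -> ['e', 'a']
'e': index 0 in ['e', 'a'] -> ['e', 'a']
'a': index 1 in ['e', 'a'] -> ['a', 'e']
'a': index 0 in ['a', 'e'] -> ['a', 'e']
'a': index 0 in ['a', 'e'] -> ['a', 'e']
'e': index 1 in ['a', 'e'] -> ['e', 'a']
'a': index 1 in ['e', 'a'] -> ['a', 'e']


Output: [1, 1, 1, 0, 1, 0, 0, 1, 1]


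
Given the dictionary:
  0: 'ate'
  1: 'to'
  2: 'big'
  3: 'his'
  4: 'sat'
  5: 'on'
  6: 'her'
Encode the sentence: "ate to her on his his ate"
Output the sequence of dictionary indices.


Look up each word in the dictionary:
  'ate' -> 0
  'to' -> 1
  'her' -> 6
  'on' -> 5
  'his' -> 3
  'his' -> 3
  'ate' -> 0

Encoded: [0, 1, 6, 5, 3, 3, 0]


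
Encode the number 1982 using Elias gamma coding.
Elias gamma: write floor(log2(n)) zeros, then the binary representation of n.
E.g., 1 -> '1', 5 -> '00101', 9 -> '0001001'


num_bits = floor(log2(1982)) + 1 = 11
leading_zeros = num_bits - 1 = 10
binary(1982) = 11110111110

Elias gamma(1982) = '0000000000' + '11110111110' = 000000000011110111110 (21 bits)


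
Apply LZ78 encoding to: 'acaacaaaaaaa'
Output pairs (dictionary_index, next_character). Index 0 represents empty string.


LZ78 encoding steps:
Dictionary: {0: ''}
Step 1: w='' (idx 0), next='a' -> output (0, 'a'), add 'a' as idx 1
Step 2: w='' (idx 0), next='c' -> output (0, 'c'), add 'c' as idx 2
Step 3: w='a' (idx 1), next='a' -> output (1, 'a'), add 'aa' as idx 3
Step 4: w='c' (idx 2), next='a' -> output (2, 'a'), add 'ca' as idx 4
Step 5: w='aa' (idx 3), next='a' -> output (3, 'a'), add 'aaa' as idx 5
Step 6: w='aaa' (idx 5), end of input -> output (5, '')


Encoded: [(0, 'a'), (0, 'c'), (1, 'a'), (2, 'a'), (3, 'a'), (5, '')]


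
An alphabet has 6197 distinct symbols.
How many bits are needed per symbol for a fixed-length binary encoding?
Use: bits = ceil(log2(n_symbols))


log2(6197) = 12.5974
Bracket: 2^12 = 4096 < 6197 <= 2^13 = 8192
So ceil(log2(6197)) = 13

bits = ceil(log2(6197)) = ceil(12.5974) = 13 bits


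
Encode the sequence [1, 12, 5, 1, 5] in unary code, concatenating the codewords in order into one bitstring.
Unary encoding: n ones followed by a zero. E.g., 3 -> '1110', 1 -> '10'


Encode each number as n ones followed by a terminating 0:
  1 -> 10 (2 bits)
  12 -> 1111111111110 (13 bits)
  5 -> 111110 (6 bits)
  1 -> 10 (2 bits)
  5 -> 111110 (6 bits)
Total length = 2 + 13 + 6 + 2 + 6 = 29 bits.

Unary([1, 12, 5, 1, 5]) = 10111111111111011111010111110 (29 bits)


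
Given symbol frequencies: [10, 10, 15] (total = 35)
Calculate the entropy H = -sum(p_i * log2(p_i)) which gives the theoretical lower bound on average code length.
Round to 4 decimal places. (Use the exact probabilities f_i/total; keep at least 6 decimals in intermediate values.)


Per-symbol terms -p_i * log2(p_i) with p_i = f_i/35:
  p = 10/35 = 0.285714: log2(p) = -1.807355, -p*log2(p) = 0.516387
  p = 10/35 = 0.285714: log2(p) = -1.807355, -p*log2(p) = 0.516387
  p = 15/35 = 0.428571: log2(p) = -1.222392, -p*log2(p) = 0.523882
H = 0.516387 + 0.516387 + 0.523882 = 1.556656

H = 1.5567 bits/symbol


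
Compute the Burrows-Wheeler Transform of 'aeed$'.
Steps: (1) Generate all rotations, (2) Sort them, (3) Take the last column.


Rotations (sorted):
  0: $aeed -> last char: d
  1: aeed$ -> last char: $
  2: d$aee -> last char: e
  3: ed$ae -> last char: e
  4: eed$a -> last char: a


BWT = d$eea


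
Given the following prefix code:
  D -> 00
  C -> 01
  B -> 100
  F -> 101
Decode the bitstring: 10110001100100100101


Decoding step by step:
Bits 101 -> F
Bits 100 -> B
Bits 01 -> C
Bits 100 -> B
Bits 100 -> B
Bits 100 -> B
Bits 101 -> F


Decoded message: FBCBBBF


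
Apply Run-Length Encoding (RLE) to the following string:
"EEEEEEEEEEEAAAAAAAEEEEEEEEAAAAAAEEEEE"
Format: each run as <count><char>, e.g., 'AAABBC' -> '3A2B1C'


Scanning runs left to right:
  i=0: run of 'E' x 11 -> '11E'
  i=11: run of 'A' x 7 -> '7A'
  i=18: run of 'E' x 8 -> '8E'
  i=26: run of 'A' x 6 -> '6A'
  i=32: run of 'E' x 5 -> '5E'

RLE = 11E7A8E6A5E


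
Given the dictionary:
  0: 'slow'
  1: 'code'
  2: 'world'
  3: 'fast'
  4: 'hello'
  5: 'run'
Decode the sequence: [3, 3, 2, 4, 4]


Look up each index in the dictionary:
  3 -> 'fast'
  3 -> 'fast'
  2 -> 'world'
  4 -> 'hello'
  4 -> 'hello'

Decoded: "fast fast world hello hello"


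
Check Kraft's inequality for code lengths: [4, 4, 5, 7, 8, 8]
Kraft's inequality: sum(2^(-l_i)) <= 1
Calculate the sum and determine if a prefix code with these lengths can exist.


Sum = 2^(-4) + 2^(-4) + 2^(-5) + 2^(-7) + 2^(-8) + 2^(-8)
    = 0.0625 + 0.0625 + 0.03125 + 0.0078125 + 0.00390625 + 0.00390625
    = 44/256 = 0.171875
Since 0.171875 <= 1, Kraft's inequality IS satisfied.
A prefix code with these lengths CAN exist.

Kraft sum = 0.171875. Satisfied.


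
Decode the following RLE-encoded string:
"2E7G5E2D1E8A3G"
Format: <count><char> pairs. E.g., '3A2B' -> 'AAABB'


Expanding each <count><char> pair:
  2E -> 'EE'
  7G -> 'GGGGGGG'
  5E -> 'EEEEE'
  2D -> 'DD'
  1E -> 'E'
  8A -> 'AAAAAAAA'
  3G -> 'GGG'

Decoded = EEGGGGGGGEEEEEDDEAAAAAAAAGGG


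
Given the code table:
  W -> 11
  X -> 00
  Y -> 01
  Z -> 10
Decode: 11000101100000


Decoding:
11 -> W
00 -> X
01 -> Y
01 -> Y
10 -> Z
00 -> X
00 -> X


Result: WXYYZXX


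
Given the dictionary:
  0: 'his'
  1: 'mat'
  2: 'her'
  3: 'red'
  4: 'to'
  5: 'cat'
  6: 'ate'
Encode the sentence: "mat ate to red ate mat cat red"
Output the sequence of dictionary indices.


Look up each word in the dictionary:
  'mat' -> 1
  'ate' -> 6
  'to' -> 4
  'red' -> 3
  'ate' -> 6
  'mat' -> 1
  'cat' -> 5
  'red' -> 3

Encoded: [1, 6, 4, 3, 6, 1, 5, 3]


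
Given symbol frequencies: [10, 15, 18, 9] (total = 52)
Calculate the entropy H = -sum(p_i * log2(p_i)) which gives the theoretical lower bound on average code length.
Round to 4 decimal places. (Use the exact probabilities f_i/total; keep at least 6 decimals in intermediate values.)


Per-symbol terms -p_i * log2(p_i) with p_i = f_i/52:
  p = 10/52 = 0.192308: log2(p) = -2.378512, -p*log2(p) = 0.457406
  p = 15/52 = 0.288462: log2(p) = -1.793549, -p*log2(p) = 0.517370
  p = 18/52 = 0.346154: log2(p) = -1.530515, -p*log2(p) = 0.529794
  p = 9/52 = 0.173077: log2(p) = -2.530515, -p*log2(p) = 0.437974
H = 0.457406 + 0.517370 + 0.529794 + 0.437974 = 1.942544

H = 1.9425 bits/symbol


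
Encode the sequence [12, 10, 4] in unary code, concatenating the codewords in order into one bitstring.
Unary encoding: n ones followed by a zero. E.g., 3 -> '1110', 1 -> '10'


Encode each number as n ones followed by a terminating 0:
  12 -> 1111111111110 (13 bits)
  10 -> 11111111110 (11 bits)
  4 -> 11110 (5 bits)
Total length = 13 + 11 + 5 = 29 bits.

Unary([12, 10, 4]) = 11111111111101111111111011110 (29 bits)


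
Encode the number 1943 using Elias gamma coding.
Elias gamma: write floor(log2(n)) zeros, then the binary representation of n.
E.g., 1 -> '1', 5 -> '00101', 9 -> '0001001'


num_bits = floor(log2(1943)) + 1 = 11
leading_zeros = num_bits - 1 = 10
binary(1943) = 11110010111

Elias gamma(1943) = '0000000000' + '11110010111' = 000000000011110010111 (21 bits)


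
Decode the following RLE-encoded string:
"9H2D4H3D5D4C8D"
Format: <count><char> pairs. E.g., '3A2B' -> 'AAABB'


Expanding each <count><char> pair:
  9H -> 'HHHHHHHHH'
  2D -> 'DD'
  4H -> 'HHHH'
  3D -> 'DDD'
  5D -> 'DDDDD'
  4C -> 'CCCC'
  8D -> 'DDDDDDDD'

Decoded = HHHHHHHHHDDHHHHDDDDDDDDCCCCDDDDDDDD


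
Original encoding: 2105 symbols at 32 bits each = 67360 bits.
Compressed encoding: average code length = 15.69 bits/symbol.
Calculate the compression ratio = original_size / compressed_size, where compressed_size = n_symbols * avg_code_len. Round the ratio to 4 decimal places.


original_size = n_symbols * orig_bits = 2105 * 32 = 67360 bits
compressed_size = n_symbols * avg_code_len = 2105 * 15.69 = 33027.45 bits
ratio = original_size / compressed_size = 67360 / 33027.45 = 2.0395

Compression ratio = 2.0395


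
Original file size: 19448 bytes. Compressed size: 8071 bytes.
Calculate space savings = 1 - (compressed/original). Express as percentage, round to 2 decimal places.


ratio = compressed/original = 8071/19448 = 0.415004
savings = 1 - ratio = 1 - 0.415004 = 0.584996
as a percentage: 0.584996 * 100 = 58.5%

Space savings = 1 - 8071/19448 = 58.5%


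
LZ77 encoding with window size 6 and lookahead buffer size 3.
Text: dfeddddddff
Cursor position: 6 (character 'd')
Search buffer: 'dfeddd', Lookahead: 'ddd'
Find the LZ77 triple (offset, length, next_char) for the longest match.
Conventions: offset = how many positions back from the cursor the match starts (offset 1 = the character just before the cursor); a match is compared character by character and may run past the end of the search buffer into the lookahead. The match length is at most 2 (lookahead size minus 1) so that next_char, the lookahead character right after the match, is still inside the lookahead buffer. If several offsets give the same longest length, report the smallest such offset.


Try each offset into the search buffer:
  offset=1 (pos 5, char 'd'): match length 2
  offset=2 (pos 4, char 'd'): match length 2
  offset=3 (pos 3, char 'd'): match length 2
  offset=4 (pos 2, char 'e'): match length 0
  offset=5 (pos 1, char 'f'): match length 0
  offset=6 (pos 0, char 'd'): match length 1
Longest match has length 2, found at offsets 1, 2, 3; take the smallest, offset 1.
next_char = character at position 6 + 2 = 8 -> 'd'

Best match: offset=1, length=2 (matching 'dd' starting at position 5)
LZ77 triple: (1, 2, 'd')


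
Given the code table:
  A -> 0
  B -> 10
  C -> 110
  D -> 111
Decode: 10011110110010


Decoding:
10 -> B
0 -> A
111 -> D
10 -> B
110 -> C
0 -> A
10 -> B


Result: BADBCAB


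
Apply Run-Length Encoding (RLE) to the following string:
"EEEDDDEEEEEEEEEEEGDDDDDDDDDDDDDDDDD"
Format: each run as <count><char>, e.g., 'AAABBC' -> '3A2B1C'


Scanning runs left to right:
  i=0: run of 'E' x 3 -> '3E'
  i=3: run of 'D' x 3 -> '3D'
  i=6: run of 'E' x 11 -> '11E'
  i=17: run of 'G' x 1 -> '1G'
  i=18: run of 'D' x 17 -> '17D'

RLE = 3E3D11E1G17D


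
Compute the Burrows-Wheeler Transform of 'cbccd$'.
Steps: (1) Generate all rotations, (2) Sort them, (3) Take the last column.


Rotations (sorted):
  0: $cbccd -> last char: d
  1: bccd$c -> last char: c
  2: cbccd$ -> last char: $
  3: ccd$cb -> last char: b
  4: cd$cbc -> last char: c
  5: d$cbcc -> last char: c


BWT = dc$bcc


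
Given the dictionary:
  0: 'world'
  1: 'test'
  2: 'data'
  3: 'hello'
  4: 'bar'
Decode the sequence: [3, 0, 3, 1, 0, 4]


Look up each index in the dictionary:
  3 -> 'hello'
  0 -> 'world'
  3 -> 'hello'
  1 -> 'test'
  0 -> 'world'
  4 -> 'bar'

Decoded: "hello world hello test world bar"


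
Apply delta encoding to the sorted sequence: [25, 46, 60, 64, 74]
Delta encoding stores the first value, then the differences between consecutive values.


First value: 25
Deltas:
  46 - 25 = 21
  60 - 46 = 14
  64 - 60 = 4
  74 - 64 = 10


Delta encoded: [25, 21, 14, 4, 10]


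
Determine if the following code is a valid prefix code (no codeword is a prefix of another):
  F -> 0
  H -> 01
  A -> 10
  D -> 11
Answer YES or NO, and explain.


Checking each pair (does one codeword prefix another?):
  F='0' vs H='01': prefix -- VIOLATION

NO -- this is NOT a valid prefix code. F (0) is a prefix of H (01).


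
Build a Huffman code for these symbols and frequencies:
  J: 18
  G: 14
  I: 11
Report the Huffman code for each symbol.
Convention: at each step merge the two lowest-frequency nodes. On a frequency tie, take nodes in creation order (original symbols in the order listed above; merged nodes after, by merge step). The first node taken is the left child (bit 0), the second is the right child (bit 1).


Huffman tree construction:
Step 1: Merge I(11) + G(14) = 25
Step 2: Merge J(18) + (I+G)(25) = 43
Read each symbol's code off the tree from the root (left child = 0, right child = 1).

Codes:
  J: 0 (length 1)
  G: 11 (length 2)
  I: 10 (length 2)
Average code length: 68/43 = 1.5814 bits/symbol


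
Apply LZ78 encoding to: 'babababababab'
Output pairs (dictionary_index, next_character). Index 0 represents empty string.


LZ78 encoding steps:
Dictionary: {0: ''}
Step 1: w='' (idx 0), next='b' -> output (0, 'b'), add 'b' as idx 1
Step 2: w='' (idx 0), next='a' -> output (0, 'a'), add 'a' as idx 2
Step 3: w='b' (idx 1), next='a' -> output (1, 'a'), add 'ba' as idx 3
Step 4: w='ba' (idx 3), next='b' -> output (3, 'b'), add 'bab' as idx 4
Step 5: w='a' (idx 2), next='b' -> output (2, 'b'), add 'ab' as idx 5
Step 6: w='ab' (idx 5), next='a' -> output (5, 'a'), add 'aba' as idx 6
Step 7: w='b' (idx 1), end of input -> output (1, '')


Encoded: [(0, 'b'), (0, 'a'), (1, 'a'), (3, 'b'), (2, 'b'), (5, 'a'), (1, '')]


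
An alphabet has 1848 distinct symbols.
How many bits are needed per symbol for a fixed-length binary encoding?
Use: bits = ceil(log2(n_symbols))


log2(1848) = 10.8517
Bracket: 2^10 = 1024 < 1848 <= 2^11 = 2048
So ceil(log2(1848)) = 11

bits = ceil(log2(1848)) = ceil(10.8517) = 11 bits


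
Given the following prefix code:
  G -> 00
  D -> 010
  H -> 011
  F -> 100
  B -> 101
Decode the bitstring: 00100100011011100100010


Decoding step by step:
Bits 00 -> G
Bits 100 -> F
Bits 100 -> F
Bits 011 -> H
Bits 011 -> H
Bits 100 -> F
Bits 100 -> F
Bits 010 -> D


Decoded message: GFFHHFFD


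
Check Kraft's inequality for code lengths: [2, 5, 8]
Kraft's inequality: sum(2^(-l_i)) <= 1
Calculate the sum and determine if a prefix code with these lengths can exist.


Sum = 2^(-2) + 2^(-5) + 2^(-8)
    = 0.25 + 0.03125 + 0.00390625
    = 73/256 = 0.28515625
Since 0.28515625 <= 1, Kraft's inequality IS satisfied.
A prefix code with these lengths CAN exist.

Kraft sum = 0.28515625. Satisfied.


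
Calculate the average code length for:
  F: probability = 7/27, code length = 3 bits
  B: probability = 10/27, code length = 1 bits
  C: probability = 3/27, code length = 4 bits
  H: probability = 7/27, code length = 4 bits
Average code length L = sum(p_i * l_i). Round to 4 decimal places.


Weighted contributions p_i * l_i:
  F: (7/27) * 3 = 21/27
  B: (10/27) * 1 = 10/27
  C: (3/27) * 4 = 12/27
  H: (7/27) * 4 = 28/27
Sum = (21 + 10 + 12 + 28)/27 = 71/27

L = 71/27 = 2.6296 bits/symbol


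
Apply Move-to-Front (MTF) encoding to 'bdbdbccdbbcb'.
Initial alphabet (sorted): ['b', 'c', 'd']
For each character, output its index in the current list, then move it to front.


MTF encoding:
'b': index 0 in ['b', 'c', 'd'] -> ['b', 'c', 'd']
'd': index 2 in ['b', 'c', 'd'] -> ['d', 'b', 'c']
'b': index 1 in ['d', 'b', 'c'] -> ['b', 'd', 'c']
'd': index 1 in ['b', 'd', 'c'] -> ['d', 'b', 'c']
'b': index 1 in ['d', 'b', 'c'] -> ['b', 'd', 'c']
'c': index 2 in ['b', 'd', 'c'] -> ['c', 'b', 'd']
'c': index 0 in ['c', 'b', 'd'] -> ['c', 'b', 'd']
'd': index 2 in ['c', 'b', 'd'] -> ['d', 'c', 'b']
'b': index 2 in ['d', 'c', 'b'] -> ['b', 'd', 'c']
'b': index 0 in ['b', 'd', 'c'] -> ['b', 'd', 'c']
'c': index 2 in ['b', 'd', 'c'] -> ['c', 'b', 'd']
'b': index 1 in ['c', 'b', 'd'] -> ['b', 'c', 'd']


Output: [0, 2, 1, 1, 1, 2, 0, 2, 2, 0, 2, 1]


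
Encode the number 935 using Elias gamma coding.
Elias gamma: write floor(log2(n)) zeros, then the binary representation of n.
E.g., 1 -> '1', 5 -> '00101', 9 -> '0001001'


num_bits = floor(log2(935)) + 1 = 10
leading_zeros = num_bits - 1 = 9
binary(935) = 1110100111

Elias gamma(935) = '000000000' + '1110100111' = 0000000001110100111 (19 bits)


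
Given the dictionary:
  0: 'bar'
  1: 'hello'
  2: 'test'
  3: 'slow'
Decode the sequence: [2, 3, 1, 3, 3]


Look up each index in the dictionary:
  2 -> 'test'
  3 -> 'slow'
  1 -> 'hello'
  3 -> 'slow'
  3 -> 'slow'

Decoded: "test slow hello slow slow"


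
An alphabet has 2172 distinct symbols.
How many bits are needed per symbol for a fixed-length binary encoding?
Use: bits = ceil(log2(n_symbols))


log2(2172) = 11.0848
Bracket: 2^11 = 2048 < 2172 <= 2^12 = 4096
So ceil(log2(2172)) = 12

bits = ceil(log2(2172)) = ceil(11.0848) = 12 bits


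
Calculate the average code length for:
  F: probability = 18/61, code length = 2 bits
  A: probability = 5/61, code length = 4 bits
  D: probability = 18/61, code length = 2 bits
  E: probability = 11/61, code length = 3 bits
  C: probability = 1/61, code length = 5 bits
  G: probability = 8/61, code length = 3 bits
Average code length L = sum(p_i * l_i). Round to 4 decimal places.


Weighted contributions p_i * l_i:
  F: (18/61) * 2 = 36/61
  A: (5/61) * 4 = 20/61
  D: (18/61) * 2 = 36/61
  E: (11/61) * 3 = 33/61
  C: (1/61) * 5 = 5/61
  G: (8/61) * 3 = 24/61
Sum = (36 + 20 + 36 + 33 + 5 + 24)/61 = 154/61

L = 154/61 = 2.5246 bits/symbol


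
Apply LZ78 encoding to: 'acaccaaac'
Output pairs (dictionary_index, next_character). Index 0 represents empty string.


LZ78 encoding steps:
Dictionary: {0: ''}
Step 1: w='' (idx 0), next='a' -> output (0, 'a'), add 'a' as idx 1
Step 2: w='' (idx 0), next='c' -> output (0, 'c'), add 'c' as idx 2
Step 3: w='a' (idx 1), next='c' -> output (1, 'c'), add 'ac' as idx 3
Step 4: w='c' (idx 2), next='a' -> output (2, 'a'), add 'ca' as idx 4
Step 5: w='a' (idx 1), next='a' -> output (1, 'a'), add 'aa' as idx 5
Step 6: w='c' (idx 2), end of input -> output (2, '')


Encoded: [(0, 'a'), (0, 'c'), (1, 'c'), (2, 'a'), (1, 'a'), (2, '')]


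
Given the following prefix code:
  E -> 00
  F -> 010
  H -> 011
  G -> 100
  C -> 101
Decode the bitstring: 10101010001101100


Decoding step by step:
Bits 101 -> C
Bits 010 -> F
Bits 100 -> G
Bits 011 -> H
Bits 011 -> H
Bits 00 -> E


Decoded message: CFGHHE


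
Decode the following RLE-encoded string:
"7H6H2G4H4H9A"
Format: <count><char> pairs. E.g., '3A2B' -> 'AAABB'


Expanding each <count><char> pair:
  7H -> 'HHHHHHH'
  6H -> 'HHHHHH'
  2G -> 'GG'
  4H -> 'HHHH'
  4H -> 'HHHH'
  9A -> 'AAAAAAAAA'

Decoded = HHHHHHHHHHHHHGGHHHHHHHHAAAAAAAAA


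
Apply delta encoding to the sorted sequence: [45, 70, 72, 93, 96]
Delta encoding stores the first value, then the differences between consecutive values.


First value: 45
Deltas:
  70 - 45 = 25
  72 - 70 = 2
  93 - 72 = 21
  96 - 93 = 3


Delta encoded: [45, 25, 2, 21, 3]


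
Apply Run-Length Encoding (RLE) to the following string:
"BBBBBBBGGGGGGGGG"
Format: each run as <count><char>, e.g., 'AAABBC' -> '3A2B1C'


Scanning runs left to right:
  i=0: run of 'B' x 7 -> '7B'
  i=7: run of 'G' x 9 -> '9G'

RLE = 7B9G


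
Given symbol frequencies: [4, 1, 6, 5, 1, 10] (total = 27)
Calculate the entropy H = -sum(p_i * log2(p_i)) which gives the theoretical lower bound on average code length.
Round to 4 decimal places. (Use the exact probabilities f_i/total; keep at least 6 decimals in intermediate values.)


Per-symbol terms -p_i * log2(p_i) with p_i = f_i/27:
  p = 4/27 = 0.148148: log2(p) = -2.754888, -p*log2(p) = 0.408131
  p = 1/27 = 0.037037: log2(p) = -4.754888, -p*log2(p) = 0.176107
  p = 6/27 = 0.222222: log2(p) = -2.169925, -p*log2(p) = 0.482206
  p = 5/27 = 0.185185: log2(p) = -2.432959, -p*log2(p) = 0.450548
  p = 1/27 = 0.037037: log2(p) = -4.754888, -p*log2(p) = 0.176107
  p = 10/27 = 0.370370: log2(p) = -1.432959, -p*log2(p) = 0.530726
H = 0.408131 + 0.176107 + 0.482206 + 0.450548 + 0.176107 + 0.530726 = 2.223825

H = 2.2238 bits/symbol


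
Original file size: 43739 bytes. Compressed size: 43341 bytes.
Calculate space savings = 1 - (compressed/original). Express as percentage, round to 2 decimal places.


ratio = compressed/original = 43341/43739 = 0.990901
savings = 1 - ratio = 1 - 0.990901 = 0.009099
as a percentage: 0.009099 * 100 = 0.91%

Space savings = 1 - 43341/43739 = 0.91%


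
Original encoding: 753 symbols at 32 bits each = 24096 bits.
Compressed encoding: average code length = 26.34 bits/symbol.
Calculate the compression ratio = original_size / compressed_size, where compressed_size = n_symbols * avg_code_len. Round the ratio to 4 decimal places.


original_size = n_symbols * orig_bits = 753 * 32 = 24096 bits
compressed_size = n_symbols * avg_code_len = 753 * 26.34 = 19834.02 bits
ratio = original_size / compressed_size = 24096 / 19834.02 = 1.2149

Compression ratio = 1.2149


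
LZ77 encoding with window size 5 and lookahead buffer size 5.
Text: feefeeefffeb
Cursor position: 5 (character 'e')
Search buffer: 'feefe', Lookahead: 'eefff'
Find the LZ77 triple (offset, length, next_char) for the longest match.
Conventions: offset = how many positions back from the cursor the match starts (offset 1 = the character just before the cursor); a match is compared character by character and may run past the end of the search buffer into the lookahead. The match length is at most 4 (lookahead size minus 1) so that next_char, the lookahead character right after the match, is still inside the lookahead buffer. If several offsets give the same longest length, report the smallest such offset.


Try each offset into the search buffer:
  offset=1 (pos 4, char 'e'): match length 2
  offset=2 (pos 3, char 'f'): match length 0
  offset=3 (pos 2, char 'e'): match length 1
  offset=4 (pos 1, char 'e'): match length 3
  offset=5 (pos 0, char 'f'): match length 0
Longest match has length 3 at offset 4.
next_char = character at position 5 + 3 = 8 -> 'f'

Best match: offset=4, length=3 (matching 'eef' starting at position 1)
LZ77 triple: (4, 3, 'f')


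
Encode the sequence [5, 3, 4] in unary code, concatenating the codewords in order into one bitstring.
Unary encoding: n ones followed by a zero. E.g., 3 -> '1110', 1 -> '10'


Encode each number as n ones followed by a terminating 0:
  5 -> 111110 (6 bits)
  3 -> 1110 (4 bits)
  4 -> 11110 (5 bits)
Total length = 6 + 4 + 5 = 15 bits.

Unary([5, 3, 4]) = 111110111011110 (15 bits)


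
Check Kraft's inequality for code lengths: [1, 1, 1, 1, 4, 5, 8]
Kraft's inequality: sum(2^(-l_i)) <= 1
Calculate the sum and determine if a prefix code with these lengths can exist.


Sum = 2^(-1) + 2^(-1) + 2^(-1) + 2^(-1) + 2^(-4) + 2^(-5) + 2^(-8)
    = 0.5 + 0.5 + 0.5 + 0.5 + 0.0625 + 0.03125 + 0.00390625
    = 537/256 = 2.09765625
Since 2.09765625 > 1, Kraft's inequality is NOT satisfied.
A prefix code with these lengths CANNOT exist.

Kraft sum = 2.09765625. Not satisfied.


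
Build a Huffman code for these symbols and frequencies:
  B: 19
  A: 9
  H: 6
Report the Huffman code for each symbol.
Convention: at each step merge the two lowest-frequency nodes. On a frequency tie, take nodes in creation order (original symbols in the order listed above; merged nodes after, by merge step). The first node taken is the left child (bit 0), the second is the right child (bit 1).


Huffman tree construction:
Step 1: Merge H(6) + A(9) = 15
Step 2: Merge (H+A)(15) + B(19) = 34
Read each symbol's code off the tree from the root (left child = 0, right child = 1).

Codes:
  B: 1 (length 1)
  A: 01 (length 2)
  H: 00 (length 2)
Average code length: 49/34 = 1.4412 bits/symbol


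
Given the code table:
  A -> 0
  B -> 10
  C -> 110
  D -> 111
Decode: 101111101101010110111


Decoding:
10 -> B
111 -> D
110 -> C
110 -> C
10 -> B
10 -> B
110 -> C
111 -> D


Result: BDCCBBCD


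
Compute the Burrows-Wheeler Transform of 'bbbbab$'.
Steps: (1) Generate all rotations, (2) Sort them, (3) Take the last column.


Rotations (sorted):
  0: $bbbbab -> last char: b
  1: ab$bbbb -> last char: b
  2: b$bbbba -> last char: a
  3: bab$bbb -> last char: b
  4: bbab$bb -> last char: b
  5: bbbab$b -> last char: b
  6: bbbbab$ -> last char: $


BWT = bbabbb$


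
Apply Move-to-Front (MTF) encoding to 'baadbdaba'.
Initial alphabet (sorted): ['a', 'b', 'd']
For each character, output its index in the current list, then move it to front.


MTF encoding:
'b': index 1 in ['a', 'b', 'd'] -> ['b', 'a', 'd']
'a': index 1 in ['b', 'a', 'd'] -> ['a', 'b', 'd']
'a': index 0 in ['a', 'b', 'd'] -> ['a', 'b', 'd']
'd': index 2 in ['a', 'b', 'd'] -> ['d', 'a', 'b']
'b': index 2 in ['d', 'a', 'b'] -> ['b', 'd', 'a']
'd': index 1 in ['b', 'd', 'a'] -> ['d', 'b', 'a']
'a': index 2 in ['d', 'b', 'a'] -> ['a', 'd', 'b']
'b': index 2 in ['a', 'd', 'b'] -> ['b', 'a', 'd']
'a': index 1 in ['b', 'a', 'd'] -> ['a', 'b', 'd']


Output: [1, 1, 0, 2, 2, 1, 2, 2, 1]


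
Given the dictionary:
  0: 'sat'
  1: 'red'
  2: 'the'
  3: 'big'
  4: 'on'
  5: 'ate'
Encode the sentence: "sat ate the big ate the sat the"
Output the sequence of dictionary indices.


Look up each word in the dictionary:
  'sat' -> 0
  'ate' -> 5
  'the' -> 2
  'big' -> 3
  'ate' -> 5
  'the' -> 2
  'sat' -> 0
  'the' -> 2

Encoded: [0, 5, 2, 3, 5, 2, 0, 2]


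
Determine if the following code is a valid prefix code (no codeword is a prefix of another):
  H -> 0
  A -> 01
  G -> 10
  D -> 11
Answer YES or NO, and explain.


Checking each pair (does one codeword prefix another?):
  H='0' vs A='01': prefix -- VIOLATION

NO -- this is NOT a valid prefix code. H (0) is a prefix of A (01).


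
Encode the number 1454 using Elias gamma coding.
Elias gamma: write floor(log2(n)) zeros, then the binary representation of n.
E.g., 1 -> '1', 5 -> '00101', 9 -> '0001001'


num_bits = floor(log2(1454)) + 1 = 11
leading_zeros = num_bits - 1 = 10
binary(1454) = 10110101110

Elias gamma(1454) = '0000000000' + '10110101110' = 000000000010110101110 (21 bits)


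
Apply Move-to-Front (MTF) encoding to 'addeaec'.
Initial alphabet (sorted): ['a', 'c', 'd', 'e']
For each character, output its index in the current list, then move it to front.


MTF encoding:
'a': index 0 in ['a', 'c', 'd', 'e'] -> ['a', 'c', 'd', 'e']
'd': index 2 in ['a', 'c', 'd', 'e'] -> ['d', 'a', 'c', 'e']
'd': index 0 in ['d', 'a', 'c', 'e'] -> ['d', 'a', 'c', 'e']
'e': index 3 in ['d', 'a', 'c', 'e'] -> ['e', 'd', 'a', 'c']
'a': index 2 in ['e', 'd', 'a', 'c'] -> ['a', 'e', 'd', 'c']
'e': index 1 in ['a', 'e', 'd', 'c'] -> ['e', 'a', 'd', 'c']
'c': index 3 in ['e', 'a', 'd', 'c'] -> ['c', 'e', 'a', 'd']


Output: [0, 2, 0, 3, 2, 1, 3]


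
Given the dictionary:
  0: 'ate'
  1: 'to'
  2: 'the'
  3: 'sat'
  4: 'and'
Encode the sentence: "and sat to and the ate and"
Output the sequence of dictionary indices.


Look up each word in the dictionary:
  'and' -> 4
  'sat' -> 3
  'to' -> 1
  'and' -> 4
  'the' -> 2
  'ate' -> 0
  'and' -> 4

Encoded: [4, 3, 1, 4, 2, 0, 4]


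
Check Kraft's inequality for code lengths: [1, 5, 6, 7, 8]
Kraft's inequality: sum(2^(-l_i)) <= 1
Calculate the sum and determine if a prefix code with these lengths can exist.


Sum = 2^(-1) + 2^(-5) + 2^(-6) + 2^(-7) + 2^(-8)
    = 0.5 + 0.03125 + 0.015625 + 0.0078125 + 0.00390625
    = 143/256 = 0.55859375
Since 0.55859375 <= 1, Kraft's inequality IS satisfied.
A prefix code with these lengths CAN exist.

Kraft sum = 0.55859375. Satisfied.


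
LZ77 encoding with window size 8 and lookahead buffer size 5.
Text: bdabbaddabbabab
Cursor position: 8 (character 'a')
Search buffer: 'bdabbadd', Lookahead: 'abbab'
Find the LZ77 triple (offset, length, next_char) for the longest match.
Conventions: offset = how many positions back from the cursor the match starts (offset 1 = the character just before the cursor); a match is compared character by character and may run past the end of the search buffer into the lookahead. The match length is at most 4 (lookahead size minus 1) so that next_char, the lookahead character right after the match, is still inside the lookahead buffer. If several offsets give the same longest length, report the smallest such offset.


Try each offset into the search buffer:
  offset=1 (pos 7, char 'd'): match length 0
  offset=2 (pos 6, char 'd'): match length 0
  offset=3 (pos 5, char 'a'): match length 1
  offset=4 (pos 4, char 'b'): match length 0
  offset=5 (pos 3, char 'b'): match length 0
  offset=6 (pos 2, char 'a'): match length 4
  offset=7 (pos 1, char 'd'): match length 0
  offset=8 (pos 0, char 'b'): match length 0
Longest match has length 4 at offset 6.
next_char = character at position 8 + 4 = 12 -> 'b'

Best match: offset=6, length=4 (matching 'abba' starting at position 2)
LZ77 triple: (6, 4, 'b')


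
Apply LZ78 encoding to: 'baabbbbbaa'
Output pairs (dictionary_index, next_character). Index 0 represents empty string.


LZ78 encoding steps:
Dictionary: {0: ''}
Step 1: w='' (idx 0), next='b' -> output (0, 'b'), add 'b' as idx 1
Step 2: w='' (idx 0), next='a' -> output (0, 'a'), add 'a' as idx 2
Step 3: w='a' (idx 2), next='b' -> output (2, 'b'), add 'ab' as idx 3
Step 4: w='b' (idx 1), next='b' -> output (1, 'b'), add 'bb' as idx 4
Step 5: w='bb' (idx 4), next='a' -> output (4, 'a'), add 'bba' as idx 5
Step 6: w='a' (idx 2), end of input -> output (2, '')


Encoded: [(0, 'b'), (0, 'a'), (2, 'b'), (1, 'b'), (4, 'a'), (2, '')]


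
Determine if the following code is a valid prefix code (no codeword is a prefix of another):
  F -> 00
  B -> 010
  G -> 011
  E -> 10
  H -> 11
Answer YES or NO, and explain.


Checking each pair (does one codeword prefix another?):
  F='00' vs B='010': no prefix
  F='00' vs G='011': no prefix
  F='00' vs E='10': no prefix
  F='00' vs H='11': no prefix
  B='010' vs F='00': no prefix
  B='010' vs G='011': no prefix
  B='010' vs E='10': no prefix
  B='010' vs H='11': no prefix
  G='011' vs F='00': no prefix
  G='011' vs B='010': no prefix
  G='011' vs E='10': no prefix
  G='011' vs H='11': no prefix
  E='10' vs F='00': no prefix
  E='10' vs B='010': no prefix
  E='10' vs G='011': no prefix
  E='10' vs H='11': no prefix
  H='11' vs F='00': no prefix
  H='11' vs B='010': no prefix
  H='11' vs G='011': no prefix
  H='11' vs E='10': no prefix
No violation found over all pairs.

YES -- this is a valid prefix code. No codeword is a prefix of any other codeword.


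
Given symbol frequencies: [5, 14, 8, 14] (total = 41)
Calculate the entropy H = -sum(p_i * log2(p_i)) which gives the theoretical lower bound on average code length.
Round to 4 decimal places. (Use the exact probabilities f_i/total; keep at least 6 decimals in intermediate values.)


Per-symbol terms -p_i * log2(p_i) with p_i = f_i/41:
  p = 5/41 = 0.121951: log2(p) = -3.035624, -p*log2(p) = 0.370198
  p = 14/41 = 0.341463: log2(p) = -1.550197, -p*log2(p) = 0.529336
  p = 8/41 = 0.195122: log2(p) = -2.357552, -p*log2(p) = 0.460010
  p = 14/41 = 0.341463: log2(p) = -1.550197, -p*log2(p) = 0.529336
H = 0.370198 + 0.529336 + 0.460010 + 0.529336 = 1.888880

H = 1.8889 bits/symbol


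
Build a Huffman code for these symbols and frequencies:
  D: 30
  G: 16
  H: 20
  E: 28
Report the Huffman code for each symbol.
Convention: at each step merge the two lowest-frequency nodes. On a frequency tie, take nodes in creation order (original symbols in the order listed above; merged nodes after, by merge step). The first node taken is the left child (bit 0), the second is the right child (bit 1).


Huffman tree construction:
Step 1: Merge G(16) + H(20) = 36
Step 2: Merge E(28) + D(30) = 58
Step 3: Merge (G+H)(36) + (E+D)(58) = 94
Read each symbol's code off the tree from the root (left child = 0, right child = 1).

Codes:
  D: 11 (length 2)
  G: 00 (length 2)
  H: 01 (length 2)
  E: 10 (length 2)
Average code length: 188/94 = 2.0000 bits/symbol


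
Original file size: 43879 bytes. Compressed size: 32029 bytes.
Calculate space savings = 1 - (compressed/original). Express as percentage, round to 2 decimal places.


ratio = compressed/original = 32029/43879 = 0.729939
savings = 1 - ratio = 1 - 0.729939 = 0.270061
as a percentage: 0.270061 * 100 = 27.01%

Space savings = 1 - 32029/43879 = 27.01%


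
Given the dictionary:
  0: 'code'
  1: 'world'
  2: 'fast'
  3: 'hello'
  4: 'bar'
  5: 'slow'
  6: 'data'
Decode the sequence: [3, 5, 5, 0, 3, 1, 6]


Look up each index in the dictionary:
  3 -> 'hello'
  5 -> 'slow'
  5 -> 'slow'
  0 -> 'code'
  3 -> 'hello'
  1 -> 'world'
  6 -> 'data'

Decoded: "hello slow slow code hello world data"


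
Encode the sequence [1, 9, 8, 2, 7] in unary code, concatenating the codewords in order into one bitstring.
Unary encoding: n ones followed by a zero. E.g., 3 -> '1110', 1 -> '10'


Encode each number as n ones followed by a terminating 0:
  1 -> 10 (2 bits)
  9 -> 1111111110 (10 bits)
  8 -> 111111110 (9 bits)
  2 -> 110 (3 bits)
  7 -> 11111110 (8 bits)
Total length = 2 + 10 + 9 + 3 + 8 = 32 bits.

Unary([1, 9, 8, 2, 7]) = 10111111111011111111011011111110 (32 bits)


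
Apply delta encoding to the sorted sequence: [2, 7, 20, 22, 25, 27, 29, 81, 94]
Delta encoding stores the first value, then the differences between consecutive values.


First value: 2
Deltas:
  7 - 2 = 5
  20 - 7 = 13
  22 - 20 = 2
  25 - 22 = 3
  27 - 25 = 2
  29 - 27 = 2
  81 - 29 = 52
  94 - 81 = 13


Delta encoded: [2, 5, 13, 2, 3, 2, 2, 52, 13]


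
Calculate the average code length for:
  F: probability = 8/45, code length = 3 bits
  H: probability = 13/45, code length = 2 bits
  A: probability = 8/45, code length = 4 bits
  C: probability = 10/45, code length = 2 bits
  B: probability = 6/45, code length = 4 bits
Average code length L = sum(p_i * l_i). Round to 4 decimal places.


Weighted contributions p_i * l_i:
  F: (8/45) * 3 = 24/45
  H: (13/45) * 2 = 26/45
  A: (8/45) * 4 = 32/45
  C: (10/45) * 2 = 20/45
  B: (6/45) * 4 = 24/45
Sum = (24 + 26 + 32 + 20 + 24)/45 = 126/45

L = 126/45 = 2.8000 bits/symbol


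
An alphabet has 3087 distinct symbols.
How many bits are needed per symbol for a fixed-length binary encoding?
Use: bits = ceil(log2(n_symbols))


log2(3087) = 11.592
Bracket: 2^11 = 2048 < 3087 <= 2^12 = 4096
So ceil(log2(3087)) = 12

bits = ceil(log2(3087)) = ceil(11.592) = 12 bits


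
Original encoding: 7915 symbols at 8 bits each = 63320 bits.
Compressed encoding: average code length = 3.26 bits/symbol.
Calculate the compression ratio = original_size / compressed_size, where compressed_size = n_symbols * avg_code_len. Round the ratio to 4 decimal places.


original_size = n_symbols * orig_bits = 7915 * 8 = 63320 bits
compressed_size = n_symbols * avg_code_len = 7915 * 3.26 = 25802.9 bits
ratio = original_size / compressed_size = 63320 / 25802.9 = 2.454

Compression ratio = 2.454


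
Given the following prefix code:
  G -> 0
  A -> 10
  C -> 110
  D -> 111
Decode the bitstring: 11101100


Decoding step by step:
Bits 111 -> D
Bits 0 -> G
Bits 110 -> C
Bits 0 -> G


Decoded message: DGCG


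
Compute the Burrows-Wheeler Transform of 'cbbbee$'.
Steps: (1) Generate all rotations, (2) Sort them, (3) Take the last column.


Rotations (sorted):
  0: $cbbbee -> last char: e
  1: bbbee$c -> last char: c
  2: bbee$cb -> last char: b
  3: bee$cbb -> last char: b
  4: cbbbee$ -> last char: $
  5: e$cbbbe -> last char: e
  6: ee$cbbb -> last char: b


BWT = ecbb$eb


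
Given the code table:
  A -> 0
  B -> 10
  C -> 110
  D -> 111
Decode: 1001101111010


Decoding:
10 -> B
0 -> A
110 -> C
111 -> D
10 -> B
10 -> B


Result: BACDBB


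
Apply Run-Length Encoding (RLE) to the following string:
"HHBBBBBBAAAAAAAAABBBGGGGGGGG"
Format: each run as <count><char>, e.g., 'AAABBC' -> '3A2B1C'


Scanning runs left to right:
  i=0: run of 'H' x 2 -> '2H'
  i=2: run of 'B' x 6 -> '6B'
  i=8: run of 'A' x 9 -> '9A'
  i=17: run of 'B' x 3 -> '3B'
  i=20: run of 'G' x 8 -> '8G'

RLE = 2H6B9A3B8G


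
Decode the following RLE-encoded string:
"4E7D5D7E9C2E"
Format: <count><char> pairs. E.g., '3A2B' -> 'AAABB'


Expanding each <count><char> pair:
  4E -> 'EEEE'
  7D -> 'DDDDDDD'
  5D -> 'DDDDD'
  7E -> 'EEEEEEE'
  9C -> 'CCCCCCCCC'
  2E -> 'EE'

Decoded = EEEEDDDDDDDDDDDDEEEEEEECCCCCCCCCEE


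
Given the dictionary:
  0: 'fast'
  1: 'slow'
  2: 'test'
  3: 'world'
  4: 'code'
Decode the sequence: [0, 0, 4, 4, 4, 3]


Look up each index in the dictionary:
  0 -> 'fast'
  0 -> 'fast'
  4 -> 'code'
  4 -> 'code'
  4 -> 'code'
  3 -> 'world'

Decoded: "fast fast code code code world"


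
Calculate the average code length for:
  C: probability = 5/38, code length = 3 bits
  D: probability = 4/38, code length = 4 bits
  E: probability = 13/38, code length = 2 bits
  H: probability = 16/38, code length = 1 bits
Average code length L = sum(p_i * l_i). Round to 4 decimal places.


Weighted contributions p_i * l_i:
  C: (5/38) * 3 = 15/38
  D: (4/38) * 4 = 16/38
  E: (13/38) * 2 = 26/38
  H: (16/38) * 1 = 16/38
Sum = (15 + 16 + 26 + 16)/38 = 73/38

L = 73/38 = 1.9211 bits/symbol


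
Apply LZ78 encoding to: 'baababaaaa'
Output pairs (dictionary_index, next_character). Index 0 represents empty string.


LZ78 encoding steps:
Dictionary: {0: ''}
Step 1: w='' (idx 0), next='b' -> output (0, 'b'), add 'b' as idx 1
Step 2: w='' (idx 0), next='a' -> output (0, 'a'), add 'a' as idx 2
Step 3: w='a' (idx 2), next='b' -> output (2, 'b'), add 'ab' as idx 3
Step 4: w='ab' (idx 3), next='a' -> output (3, 'a'), add 'aba' as idx 4
Step 5: w='a' (idx 2), next='a' -> output (2, 'a'), add 'aa' as idx 5
Step 6: w='a' (idx 2), end of input -> output (2, '')


Encoded: [(0, 'b'), (0, 'a'), (2, 'b'), (3, 'a'), (2, 'a'), (2, '')]
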